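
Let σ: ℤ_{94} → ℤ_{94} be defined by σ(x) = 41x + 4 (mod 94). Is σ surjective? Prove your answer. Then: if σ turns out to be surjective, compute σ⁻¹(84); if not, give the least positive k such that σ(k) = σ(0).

Since gcd(41, 94) = 1, 41 is invertible modulo 94. Euclid's algorithm: 94 = 2·41 + 12, 41 = 3·12 + 5, 12 = 2·5 + 2, 5 = 2·2 + 1; back-substituting gives 1 = 39·41 − 17·94, so 41⁻¹ ≡ 39 (mod 94).
Then y ↦ 39(y − 4) is a two-sided inverse to σ, so every y ∈ ℤ_{94} has a preimage.
Therefore σ is surjective.
Since σ is surjective, we compute σ⁻¹(84): solve 41x + 4 ≡ 84 (mod 94), i.e. 41x ≡ 80 (mod 94).
Multiplying by 41⁻¹ = 39 gives x ≡ 39·80 = 3120 = 33·94 + 18 ≡ 18 (mod 94).
Check: σ(18) = 41·18 + 4 = 742 = 7·94 + 84 ≡ 84 (mod 94).

18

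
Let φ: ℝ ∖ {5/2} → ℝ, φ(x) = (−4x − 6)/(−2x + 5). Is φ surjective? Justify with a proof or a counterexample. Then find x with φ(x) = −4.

7/6

If φ(x) = 2, cross-multiplying gives −2(−4x − 6) = −4(−2x + 5), which simplifies to 12 = −20 — false.  So 2 has no preimage and φ is not surjective.
Solving φ(x) = −4: cross-multiplying gives −4x − 6 = −4(−2x + 5), which rearranges to −12x = −14, so x = 7/6.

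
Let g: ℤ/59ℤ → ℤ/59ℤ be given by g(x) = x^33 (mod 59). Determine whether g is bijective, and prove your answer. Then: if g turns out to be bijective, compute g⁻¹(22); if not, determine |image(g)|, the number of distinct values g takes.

3

Since 59 is prime, the nonzero elements of ℤ/59ℤ form a cyclic group of order 58.
As gcd(33, 58) = 1, raising to the 33rd power is a bijection on this group: if a^33 ≡ b^33 then (ab^{−1})^33 = 1, and the only element of order dividing gcd(33, 58) = 1 is 1, so a = b.
With g(0) = 0 this makes g injective on all of ℤ/59ℤ, hence bijective (finite equal-size domain and codomain). In particular g is bijective.
Since g is bijective, we find the preimage of 22. The inverse of x ↦ x^33 on (ℤ/59ℤ)^× is x ↦ x^51, because 33·51 = 1683 = 29·58 + 1 ≡ 1 (mod 58) and x^{58} = 1 for x ≠ 0 (Fermat). So g⁻¹(22) = 22^51 mod 59.
Repeated squaring mod 59: 22^1 ≡ 22, 22^2 ≡ 22² = 484 ≡ 12, 22^4 ≡ 12² = 144 ≡ 26, 22^8 ≡ 26² = 676 ≡ 27, 22^16 ≡ 27² = 729 ≡ 21, 22^32 ≡ 21² = 441 ≡ 28. Since 51 = 32 + 16 + 2 + 1, 22^51 ≡ 28·21·12·22: 28·21 = 588 ≡ 57, then 57·12 = 684 ≡ 35, then 35·22 = 770 ≡ 3. So 22^51 ≡ 3 (mod 59).
Hence g⁻¹(22) = 3.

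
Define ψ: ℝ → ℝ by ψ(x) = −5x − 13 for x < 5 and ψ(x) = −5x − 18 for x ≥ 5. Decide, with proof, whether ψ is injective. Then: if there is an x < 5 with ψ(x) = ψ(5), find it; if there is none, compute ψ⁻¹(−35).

22/5

Both pieces are strictly decreasing (slopes −5 and −5), so each is injective on its own interval.
The left piece maps (−∞, 5) onto (−38, ∞); the right piece maps [5, ∞) onto (−∞, −43].
These images are disjoint, so no value is attained by both pieces. Hence ψ is injective.
Because the two images are disjoint, no x < 5 has ψ(x) = ψ(5), so we compute ψ⁻¹(−35): −35 lies in (−38, ∞), so solve −5x − 13 = −35: x = (−35 + 13)/(−5) = 22/5.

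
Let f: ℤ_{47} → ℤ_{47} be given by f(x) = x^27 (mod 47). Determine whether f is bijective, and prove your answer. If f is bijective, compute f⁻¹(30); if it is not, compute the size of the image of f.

Since 47 is prime, the nonzero elements of ℤ_{47} form a cyclic group of order 46.
As gcd(27, 46) = 1, raising to the 27th power is a bijection on this group: if s^27 ≡ t^27 then (st^{−1})^27 = 1, and the only element of order dividing gcd(27, 46) = 1 is 1, so s = t.
With f(0) = 0 this makes f injective on all of ℤ_{47}, hence bijective (finite equal-size domain and codomain). In particular f is bijective.
Since f is bijective, we find the preimage of 30. The inverse of x ↦ x^27 on (ℤ_{47})^× is x ↦ x^29, because 27·29 = 783 = 17·46 + 1 ≡ 1 (mod 46) and x^{46} = 1 for x ≠ 0 (Fermat). So f⁻¹(30) = 30^29 mod 47.
Repeated squaring mod 47: 30^1 ≡ 30, 30^2 ≡ 30² = 900 ≡ 7, 30^4 ≡ 7² = 49 ≡ 2, 30^8 ≡ 2² = 4, 30^16 ≡ 4² = 16. Since 29 = 16 + 8 + 4 + 1, 30^29 ≡ 16·4·2·30: 16·4 = 64 ≡ 17, then 17·2 = 34, then 34·30 = 1020 ≡ 33. So 30^29 ≡ 33 (mod 47).
Hence f⁻¹(30) = 33.

33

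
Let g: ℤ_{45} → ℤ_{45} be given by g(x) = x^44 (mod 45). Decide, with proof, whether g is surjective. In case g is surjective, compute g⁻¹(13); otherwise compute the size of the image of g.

g(3): Repeated squaring mod 45: 3^1 ≡ 3, 3^2 ≡ 3² = 9, 3^4 ≡ 9² = 81 ≡ 36, 3^8 ≡ 36² = 1296 ≡ 36, 3^16 ≡ 36² = 1296 ≡ 36, 3^32 ≡ 36² = 1296 ≡ 36. Since 44 = 32 + 8 + 4, 3^44 ≡ 36·36·36: 36·36 = 1296 ≡ 36, then 36·36 = 1296 ≡ 36. So 3^44 ≡ 36 (mod 45).
g(6): Repeated squaring mod 45: 6^1 ≡ 6, 6^2 ≡ 6² = 36, 6^4 ≡ 36² = 1296 ≡ 36, 6^8 ≡ 36² = 1296 ≡ 36, 6^16 ≡ 36² = 1296 ≡ 36, 6^32 ≡ 36² = 1296 ≡ 36. Since 44 = 32 + 8 + 4, 6^44 ≡ 36·36·36: 36·36 = 1296 ≡ 36, then 36·36 = 1296 ≡ 36. So 6^44 ≡ 36 (mod 45).
So g(3) = g(6) = 36 while 3 ≠ 6, so g is not injective.
A non-injective map from the 45-element set ℤ_{45} to itself takes at most 44 distinct values, so it cannot be surjective. Hence g is not surjective.
Since g is not surjective, we determine |image(g)|. Computing x^44 mod 45 for each x (by repeated squaring, reducing mod 45 at every step), the values g(0), g(1), …, g(44) are: 0, 1, 31, 36, 16, 25, 36, 31, 1, 36, 10, 31, 36, 16, 16, 0, 31, 1, 36, 1, 40, 36, 16, 16, 36, 40, 1, 36, 1, 31, 0, 16, 16, 36, 31, 10, 36, 1, 31, 36, 25, 16, 36, 31, 1.
The distinct values are {0, 1, 10, 16, 25, 31, 36, 40}; there are 8 of them.

8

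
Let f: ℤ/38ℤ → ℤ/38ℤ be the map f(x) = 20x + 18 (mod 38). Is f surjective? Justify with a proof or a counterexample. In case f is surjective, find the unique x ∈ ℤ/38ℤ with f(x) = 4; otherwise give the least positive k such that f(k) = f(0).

19

Since gcd(20, 38) = 2, we have 20x ≡ 0 (mod 2) for all x, so f(x) ≡ 0 (mod 2).
But 1 ≢ 0 (mod 2), so 1 ∈ ℤ/38ℤ has no preimage. So f is not surjective.
Since f is not surjective, we find the least positive k with f(k) = f(0): this means 20k ≡ 0 (mod 38), i.e. 38 ∣ 20k. Since gcd(20, 38) = 2, dividing through by 2 this holds exactly when 19 ∣ 10k, and as gcd(10, 19) = 1, exactly when 19 ∣ k.
The smallest positive such k is 19.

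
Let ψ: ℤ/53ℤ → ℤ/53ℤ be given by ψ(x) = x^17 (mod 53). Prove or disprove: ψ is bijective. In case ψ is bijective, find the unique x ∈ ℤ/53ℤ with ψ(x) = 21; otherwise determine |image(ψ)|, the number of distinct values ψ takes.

Since 53 is prime, the nonzero elements of ℤ/53ℤ form a cyclic group of order 52.
As gcd(17, 52) = 1, raising to the 17th power is a bijection on this group: if x_1^17 ≡ x_2^17 then (x_1x_2^{−1})^17 = 1, and the only element of order dividing gcd(17, 52) = 1 is 1, so x_1 = x_2.
With ψ(0) = 0 this makes ψ injective on all of ℤ/53ℤ, hence bijective (finite equal-size domain and codomain). In particular ψ is bijective.
Since ψ is bijective, we find the preimage of 21. The inverse of x ↦ x^17 on (ℤ/53ℤ)^× is x ↦ x^49, because 17·49 = 833 = 16·52 + 1 ≡ 1 (mod 52) and x^{52} = 1 for x ≠ 0 (Fermat). So ψ⁻¹(21) = 21^49 mod 53.
Repeated squaring mod 53: 21^1 ≡ 21, 21^2 ≡ 21² = 441 ≡ 17, 21^4 ≡ 17² = 289 ≡ 24, 21^8 ≡ 24² = 576 ≡ 46, 21^16 ≡ 46² = 2116 ≡ 49, 21^32 ≡ 49² = 2401 ≡ 16. Since 49 = 32 + 16 + 1, 21^49 ≡ 16·49·21: 16·49 = 784 ≡ 42, then 42·21 = 882 ≡ 34. So 21^49 ≡ 34 (mod 53).
Hence ψ⁻¹(21) = 34.

34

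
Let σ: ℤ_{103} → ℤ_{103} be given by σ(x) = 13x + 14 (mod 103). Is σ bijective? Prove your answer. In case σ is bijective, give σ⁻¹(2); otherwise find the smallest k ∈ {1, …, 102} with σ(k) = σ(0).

If σ(u) = σ(v), then 13u ≡ 13v (mod 103). Because gcd(13, 103) = 1, we may cancel 13 to get u ≡ v (mod 103).
We now compute 13⁻¹ mod 103 explicitly. Euclid's algorithm: 103 = 7·13 + 12, 13 = 1·12 + 1; back-substituting gives 1 = 8·13 − 1·103, so 13⁻¹ ≡ 8 (mod 103).
For any y ∈ ℤ_{103}, x = 8(y − 14) mod 103 satisfies σ(x) = 13·8(y − 14) + 14 ≡ y (since 13·8 ≡ 1 mod 103). So every y has a preimage.
Therefore σ is bijective.
Since σ is bijective, we find σ⁻¹(2): we need 13x ≡ 2 − 14 ≡ 91 (mod 103). Using 13⁻¹ = 8: x ≡ 8·91 = 728 = 7·103 + 7, so x = 7.
Check: σ(7) = 13·7 + 14 = 105 = 1·103 + 2 ≡ 2 (mod 103).

7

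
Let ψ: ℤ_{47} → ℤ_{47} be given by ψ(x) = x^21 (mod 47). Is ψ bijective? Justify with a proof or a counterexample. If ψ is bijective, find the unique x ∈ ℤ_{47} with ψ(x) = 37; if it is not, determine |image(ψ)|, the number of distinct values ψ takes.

25

Since 47 is prime, the nonzero elements of ℤ_{47} form a cyclic group of order 46.
As gcd(21, 46) = 1, raising to the 21st power is a bijection on this group: if s^21 ≡ t^21 then (st^{−1})^21 = 1, and the only element of order dividing gcd(21, 46) = 1 is 1, so s = t.
With ψ(0) = 0 this makes ψ injective on all of ℤ_{47}, hence bijective (finite equal-size domain and codomain). In particular ψ is bijective.
Since ψ is bijective, we find the preimage of 37. The inverse of x ↦ x^21 on (ℤ_{47})^× is x ↦ x^11, because 21·11 = 231 = 5·46 + 1 ≡ 1 (mod 46) and x^{46} = 1 for x ≠ 0 (Fermat). So ψ⁻¹(37) = 37^11 mod 47.
Repeated squaring mod 47: 37^1 ≡ 37, 37^2 ≡ 37² = 1369 ≡ 6, 37^4 ≡ 6² = 36, 37^8 ≡ 36² = 1296 ≡ 27. Since 11 = 8 + 2 + 1, 37^11 ≡ 27·6·37: 27·6 = 162 ≡ 21, then 21·37 = 777 ≡ 25. So 37^11 ≡ 25 (mod 47).
Hence ψ⁻¹(37) = 25.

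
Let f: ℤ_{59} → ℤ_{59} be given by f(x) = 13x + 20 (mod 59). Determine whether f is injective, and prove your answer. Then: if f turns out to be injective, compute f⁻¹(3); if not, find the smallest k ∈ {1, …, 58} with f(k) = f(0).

35

Recall that f is injective if f(a) = f(b) implies a = b.
If f(a) = f(b), then 13a ≡ 13b (mod 59). Because gcd(13, 59) = 1, we may cancel 13 to get a ≡ b (mod 59).
So f is injective.
We now compute 13⁻¹ mod 59 explicitly. Euclid's algorithm: 59 = 4·13 + 7, 13 = 1·7 + 6, 7 = 1·6 + 1; back-substituting gives 1 = 50·13 − 11·59, so 13⁻¹ ≡ 50 (mod 59).
Since f is injective, we find f⁻¹(3): we need 13x ≡ 3 − 20 ≡ 42 (mod 59). Using 13⁻¹ = 50: x ≡ 50·42 = 2100 = 35·59 + 35, so x = 35.
Check: f(35) = 13·35 + 20 = 475 = 8·59 + 3 ≡ 3 (mod 59).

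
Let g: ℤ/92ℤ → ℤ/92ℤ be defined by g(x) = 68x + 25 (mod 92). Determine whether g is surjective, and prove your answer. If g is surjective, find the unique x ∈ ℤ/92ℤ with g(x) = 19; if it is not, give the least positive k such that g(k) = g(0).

Since gcd(68, 92) = 4, we have 68x ≡ 0 (mod 4) for all x, so g(x) ≡ 1 (mod 4).
But 0 ≢ 1 (mod 4), so 0 ∈ ℤ/92ℤ has no preimage. Thus g is not surjective.
Since g is not surjective, we find the least positive k with g(k) = g(0): this means 68k ≡ 0 (mod 92), i.e. 92 ∣ 68k. Since gcd(68, 92) = 4, dividing through by 4 this holds exactly when 23 ∣ 17k, and as gcd(17, 23) = 1, exactly when 23 ∣ k.
The smallest positive such k is 23.

23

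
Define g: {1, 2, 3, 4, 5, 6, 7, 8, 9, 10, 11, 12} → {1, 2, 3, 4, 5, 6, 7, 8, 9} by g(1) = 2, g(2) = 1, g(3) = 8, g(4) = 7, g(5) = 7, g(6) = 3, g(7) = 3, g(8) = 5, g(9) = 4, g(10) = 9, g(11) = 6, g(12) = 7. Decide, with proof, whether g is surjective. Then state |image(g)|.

9

Every element of the codomain has a preimage: 1 = g(2), 2 = g(1), 3 = g(6), 4 = g(9), 5 = g(8), 6 = g(11), 7 = g(4), 8 = g(3), 9 = g(10).
Thus g is surjective.
The image of g is {1, 2, 3, 4, 5, 6, 7, 8, 9}, which has 9 elements.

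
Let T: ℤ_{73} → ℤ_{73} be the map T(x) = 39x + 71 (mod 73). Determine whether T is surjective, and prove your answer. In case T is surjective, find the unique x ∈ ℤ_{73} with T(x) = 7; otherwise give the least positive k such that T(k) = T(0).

Since gcd(39, 73) = 1, 39 is invertible modulo 73. Euclid's algorithm: 73 = 1·39 + 34, 39 = 1·34 + 5, 34 = 6·5 + 4, 5 = 1·4 + 1; back-substituting gives 1 = 15·39 − 8·73, so 39⁻¹ ≡ 15 (mod 73).
For any y ∈ ℤ_{73}, x = 15(y − 71) mod 73 satisfies T(x) = 39·15(y − 71) + 71 ≡ y (since 39·15 ≡ 1 mod 73). So every y has a preimage.
Hence T is surjective.
Since T is surjective, we find T⁻¹(7): we need 39x ≡ 7 − 71 ≡ 9 (mod 73). Using 39⁻¹ = 15: x ≡ 15·9 = 135 = 1·73 + 62, so x = 62.
Check: T(62) = 39·62 + 71 = 2489 = 34·73 + 7 ≡ 7 (mod 73).

62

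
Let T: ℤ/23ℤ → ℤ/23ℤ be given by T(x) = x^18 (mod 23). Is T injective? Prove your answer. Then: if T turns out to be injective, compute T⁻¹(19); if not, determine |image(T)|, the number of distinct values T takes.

12

T(11): Repeated squaring mod 23: 11^1 ≡ 11, 11^2 ≡ 11² = 121 ≡ 6, 11^4 ≡ 6² = 36 ≡ 13, 11^8 ≡ 13² = 169 ≡ 8, 11^16 ≡ 8² = 64 ≡ 18. Since 18 = 16 + 2, 11^18 ≡ 18·6: 18·6 = 108 ≡ 16. So 11^18 ≡ 16 (mod 23).
T(12): Repeated squaring mod 23: 12^1 ≡ 12, 12^2 ≡ 12² = 144 ≡ 6, 12^4 ≡ 6² = 36 ≡ 13, 12^8 ≡ 13² = 169 ≡ 8, 12^16 ≡ 8² = 64 ≡ 18. Since 18 = 16 + 2, 12^18 ≡ 18·6: 18·6 = 108 ≡ 16. So 12^18 ≡ 16 (mod 23).
So T(11) = T(12) = 16 while 11 ≠ 12, hence T is not injective.
Since T is not injective, we determine |image(T)|. Computing x^18 mod 23 for each x (by repeated squaring, reducing mod 23 at every step), the values T(0), T(1), …, T(22) are: 0, 1, 13, 2, 8, 6, 3, 18, 12, 4, 9, 16, 16, 9, 4, 12, 18, 3, 6, 8, 2, 13, 1.
The distinct values are {0, 1, 2, 3, 4, 6, 8, 9, 12, 13, 16, 18}; there are 12 of them.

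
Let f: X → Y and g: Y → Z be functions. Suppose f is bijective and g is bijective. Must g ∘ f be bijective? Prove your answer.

Injectivity: if g(f(x_1)) = g(f(x_2)) then f(x_1) = f(x_2) (g injective) so x_1 = x_2 (f injective).
Surjectivity: for c ∈ Z pick b with g(b) = c, then a with f(a) = b; then (g ∘ f)(a) = c.
So g ∘ f is bijective.

bijective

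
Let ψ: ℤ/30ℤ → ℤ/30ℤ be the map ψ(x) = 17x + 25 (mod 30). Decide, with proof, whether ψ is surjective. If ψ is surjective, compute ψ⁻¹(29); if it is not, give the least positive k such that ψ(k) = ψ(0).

Recall that surjectivity means every element of the codomain has a preimage under ψ.
Since gcd(17, 30) = 1, 17 is invertible modulo 30. Euclid's algorithm: 30 = 1·17 + 13, 17 = 1·13 + 4, 13 = 3·4 + 1; back-substituting gives 1 = 23·17 − 13·30, so 17⁻¹ ≡ 23 (mod 30).
Then y ↦ 23(y − 25) is a two-sided inverse to ψ, so every y ∈ ℤ/30ℤ has a preimage.
Hence ψ is surjective.
Since ψ is surjective, we compute ψ⁻¹(29): solve 17x + 25 ≡ 29 (mod 30), i.e. 17x ≡ 4 (mod 30).
Multiplying by 17⁻¹ = 23 gives x ≡ 23·4 = 92 = 3·30 + 2 ≡ 2 (mod 30).
Check: ψ(2) = 17·2 + 25 = 59 = 1·30 + 29 ≡ 29 (mod 30).

2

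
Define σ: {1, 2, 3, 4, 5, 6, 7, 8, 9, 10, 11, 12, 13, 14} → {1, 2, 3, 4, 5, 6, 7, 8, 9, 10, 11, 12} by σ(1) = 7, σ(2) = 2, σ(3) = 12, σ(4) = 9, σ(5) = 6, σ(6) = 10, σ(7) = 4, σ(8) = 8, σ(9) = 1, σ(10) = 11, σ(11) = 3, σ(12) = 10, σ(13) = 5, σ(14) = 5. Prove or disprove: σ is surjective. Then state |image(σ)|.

12

Every element of the codomain has a preimage: 1 = σ(9), 2 = σ(2), 3 = σ(11), 4 = σ(7), 5 = σ(13), 6 = σ(5), 7 = σ(1), 8 = σ(8), 9 = σ(4), 10 = σ(6), 11 = σ(10), 12 = σ(3).
Thus σ is surjective.
The image of σ is {1, 2, 3, 4, 5, 6, 7, 8, 9, 10, 11, 12}, which has 12 elements.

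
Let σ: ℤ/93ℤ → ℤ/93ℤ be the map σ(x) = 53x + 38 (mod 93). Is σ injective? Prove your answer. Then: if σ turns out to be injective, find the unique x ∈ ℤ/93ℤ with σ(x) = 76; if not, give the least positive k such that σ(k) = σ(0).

13

If σ(a) = σ(b), then 53a ≡ 53b (mod 93). Because gcd(53, 93) = 1, we may cancel 53 to get a ≡ b (mod 93).
Hence σ is injective.
We now compute 53⁻¹ mod 93 explicitly. Euclid's algorithm: 93 = 1·53 + 40, 53 = 1·40 + 13, 40 = 3·13 + 1; back-substituting gives 1 = 86·53 − 49·93, so 53⁻¹ ≡ 86 (mod 93).
Since σ is injective, we compute σ⁻¹(76): solve 53x + 38 ≡ 76 (mod 93), i.e. 53x ≡ 38 (mod 93).
Multiplying by 53⁻¹ = 86 gives x ≡ 86·38 = 3268 = 35·93 + 13 ≡ 13 (mod 93).
Check: σ(13) = 53·13 + 38 = 727 = 7·93 + 76 ≡ 76 (mod 93).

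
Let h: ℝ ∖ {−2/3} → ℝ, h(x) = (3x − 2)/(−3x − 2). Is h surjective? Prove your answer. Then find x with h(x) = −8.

-6/7

If h(x) = −1, cross-multiplying gives −3(3x − 2) = 3(−3x − 2), which simplifies to 6 = −6 — false.  So −1 has no preimage and h is not surjective.
Solving h(x) = −8: cross-multiplying gives 3x − 2 = −8(−3x − 2), which rearranges to −21x = 18, so x = −6/7.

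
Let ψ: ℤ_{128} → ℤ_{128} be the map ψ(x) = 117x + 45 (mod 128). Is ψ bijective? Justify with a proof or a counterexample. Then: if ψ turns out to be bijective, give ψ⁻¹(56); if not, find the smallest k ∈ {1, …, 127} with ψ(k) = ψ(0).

127

If ψ(a) = ψ(b), then 117a ≡ 117b (mod 128). Because gcd(117, 128) = 1, we may cancel 117 to get a ≡ b (mod 128).
We now compute 117⁻¹ mod 128 explicitly. Euclid's algorithm: 128 = 1·117 + 11, 117 = 10·11 + 7, 11 = 1·7 + 4, 7 = 1·4 + 3, 4 = 1·3 + 1; back-substituting gives 1 = 93·117 − 85·128, so 117⁻¹ ≡ 93 (mod 128).
Then y ↦ 93(y − 45) is a two-sided inverse to ψ, so every y ∈ ℤ_{128} has a preimage.
Thus ψ is bijective.
Since ψ is bijective, we find ψ⁻¹(56): we need 117x ≡ 56 − 45 ≡ 11 (mod 128). Using 117⁻¹ = 93: x ≡ 93·11 = 1023 = 7·128 + 127, so x = 127.
Check: ψ(127) = 117·127 + 45 = 14904 = 116·128 + 56 ≡ 56 (mod 128).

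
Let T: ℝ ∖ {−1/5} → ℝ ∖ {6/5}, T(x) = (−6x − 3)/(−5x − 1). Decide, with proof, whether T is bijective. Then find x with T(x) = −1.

-4/11

Suppose T(x_1) = T(x_2). Cross-multiplying: (−6x_1 − 3)(−5x_2 − 1) = (−6x_2 − 3)(−5x_1 − 1).
Expanding both sides and cancelling the symmetric terms leaves −9·(x_1 − x_2) = 0. Since −9 ≠ 0, x_1 = x_2. So T is injective.
For any y ≠ 6/5, solving y(−5x − 1) = −6x − 3 for x gives a well-defined x ≠ −1/5. So T is surjective.
Hence T is bijective.
Solving T(x) = −1: cross-multiplying gives −6x − 3 = −1(−5x − 1), which rearranges to −11x = 4, so x = −4/11.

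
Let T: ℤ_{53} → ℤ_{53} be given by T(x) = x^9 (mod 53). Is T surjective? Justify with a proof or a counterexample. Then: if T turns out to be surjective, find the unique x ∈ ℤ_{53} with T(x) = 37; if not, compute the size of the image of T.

Since 53 is prime, the nonzero elements of ℤ_{53} form a cyclic group of order 52.
As gcd(9, 52) = 1, raising to the 9th power is a bijection on this group: if x_1^9 ≡ x_2^9 then (x_1x_2^{−1})^9 = 1, and the only element of order dividing gcd(9, 52) = 1 is 1, so x_1 = x_2.
With T(0) = 0 this makes T injective on all of ℤ_{53}, hence bijective (finite equal-size domain and codomain). In particular T is surjective.
Since T is surjective, we find the preimage of 37. The inverse of x ↦ x^9 on (ℤ_{53})^× is x ↦ x^29, because 9·29 = 261 = 5·52 + 1 ≡ 1 (mod 52) and x^{52} = 1 for x ≠ 0 (Fermat). So T⁻¹(37) = 37^29 mod 53.
Repeated squaring mod 53: 37^1 ≡ 37, 37^2 ≡ 37² = 1369 ≡ 44, 37^4 ≡ 44² = 1936 ≡ 28, 37^8 ≡ 28² = 784 ≡ 42, 37^16 ≡ 42² = 1764 ≡ 15. Since 29 = 16 + 8 + 4 + 1, 37^29 ≡ 15·42·28·37: 15·42 = 630 ≡ 47, then 47·28 = 1316 ≡ 44, then 44·37 = 1628 ≡ 38. So 37^29 ≡ 38 (mod 53).
Hence T⁻¹(37) = 38.

38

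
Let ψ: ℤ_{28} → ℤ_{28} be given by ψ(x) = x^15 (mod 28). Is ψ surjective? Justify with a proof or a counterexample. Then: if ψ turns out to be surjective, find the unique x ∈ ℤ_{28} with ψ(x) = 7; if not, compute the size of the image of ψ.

ψ(2): Repeated squaring mod 28: 2^1 ≡ 2, 2^2 ≡ 2² = 4, 2^4 ≡ 4² = 16, 2^8 ≡ 16² = 256 ≡ 4. Since 15 = 8 + 4 + 2 + 1, 2^15 ≡ 4·16·4·2: 4·16 = 64 ≡ 8, then 8·4 = 32 ≡ 4, then 4·2 = 8. So 2^15 ≡ 8 (mod 28).
ψ(4): Repeated squaring mod 28: 4^1 ≡ 4, 4^2 ≡ 4² = 16, 4^4 ≡ 16² = 256 ≡ 4, 4^8 ≡ 4² = 16. Since 15 = 8 + 4 + 2 + 1, 4^15 ≡ 16·4·16·4: 16·4 = 64 ≡ 8, then 8·16 = 128 ≡ 16, then 16·4 = 64 ≡ 8. So 4^15 ≡ 8 (mod 28).
So ψ(2) = ψ(4) = 8 while 2 ≠ 4, thus ψ is not injective.
A non-injective map from the 28-element set ℤ_{28} to itself takes at most 27 distinct values, so it cannot be surjective. Thus ψ is not surjective.
Since ψ is not surjective, we determine |image(ψ)|. Computing x^15 mod 28 for each x (by repeated squaring, reducing mod 28 at every step), the values ψ(0), ψ(1), …, ψ(27) are: 0, 1, 8, 27, 8, 13, 20, 7, 8, 1, 20, 15, 20, 13, 0, 15, 8, 13, 8, 27, 20, 21, 8, 15, 20, 1, 20, 27.
The distinct values are {0, 1, 7, 8, 13, 15, 20, 21, 27}; there are 9 of them.

9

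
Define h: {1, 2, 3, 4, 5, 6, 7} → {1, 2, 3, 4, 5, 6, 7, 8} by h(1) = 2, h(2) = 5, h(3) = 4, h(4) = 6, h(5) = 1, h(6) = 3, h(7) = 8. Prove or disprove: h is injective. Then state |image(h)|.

7

The values h(1), …, h(7) are 2, 5, 4, 6, 1, 3, 8 — all distinct.
So h(s) = h(t) only when s = t, and h is injective.
The image of h is {1, 2, 3, 4, 5, 6, 8}, which has 7 elements.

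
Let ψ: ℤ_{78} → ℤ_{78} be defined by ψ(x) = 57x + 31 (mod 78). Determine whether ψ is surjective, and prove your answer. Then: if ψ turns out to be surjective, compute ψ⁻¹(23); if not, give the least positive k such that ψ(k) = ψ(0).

Since gcd(57, 78) = 3, we have 57x ≡ 0 (mod 3) for all x, so ψ(x) ≡ 1 (mod 3).
But 0 ≢ 1 (mod 3), so 0 ∈ ℤ_{78} has no preimage. Hence ψ is not surjective.
Since ψ is not surjective, we find the least positive k with ψ(k) = ψ(0): this means 57k ≡ 0 (mod 78), i.e. 78 ∣ 57k. Since gcd(57, 78) = 3, dividing through by 3 this holds exactly when 26 ∣ 19k, and as gcd(19, 26) = 1, exactly when 26 ∣ k.
The smallest positive such k is 26.

26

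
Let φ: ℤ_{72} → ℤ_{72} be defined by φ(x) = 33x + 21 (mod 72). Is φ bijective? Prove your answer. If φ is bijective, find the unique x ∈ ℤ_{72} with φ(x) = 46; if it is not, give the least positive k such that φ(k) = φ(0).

We have gcd(33, 72) = 3 > 1. Taking x_1 = 0 and x_2 = 24: φ(0) = 21 and φ(24) = 33·24 + 21 = 813 ≡ 21 (mod 72).
So φ(0) = φ(24) while 0 ≠ 24, therefore φ is not injective, hence not bijective.
Since φ is not bijective, we find the least positive k with φ(k) = φ(0): this means 33k ≡ 0 (mod 72), i.e. 72 ∣ 33k. Since gcd(33, 72) = 3, dividing through by 3 this holds exactly when 24 ∣ 11k, and as gcd(11, 24) = 1, exactly when 24 ∣ k.
The smallest positive such k is 24.

24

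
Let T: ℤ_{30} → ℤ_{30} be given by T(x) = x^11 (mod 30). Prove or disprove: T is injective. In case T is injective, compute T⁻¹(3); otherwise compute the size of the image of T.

Computing x^11 mod 30 for each x (by repeated squaring, reducing mod 30 at every step), the values T(0), T(1), …, T(29) are: 0, 1, 8, 27, 4, 5, 6, 13, 2, 9, 10, 11, 18, 7, 14, 15, 16, 23, 12, 19, 20, 21, 28, 17, 24, 25, 26, 3, 22, 29.
Every element of ℤ_{30} appears exactly once in this list, so T is a bijection, and in particular injective.
Since T is injective, we read off the preimage of 3 from the same table: T(27) = 3, so T⁻¹(3) = 27.

27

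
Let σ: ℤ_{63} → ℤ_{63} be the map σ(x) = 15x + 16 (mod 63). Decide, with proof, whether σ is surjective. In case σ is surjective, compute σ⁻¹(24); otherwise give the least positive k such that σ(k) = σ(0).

21

Since gcd(15, 63) = 3, we have 15x ≡ 0 (mod 3) for all x, so σ(x) ≡ 1 (mod 3).
But 0 ≢ 1 (mod 3), so 0 ∈ ℤ_{63} has no preimage. Hence σ is not surjective.
Since σ is not surjective, we find the least positive k with σ(k) = σ(0): this means 15k ≡ 0 (mod 63), i.e. 63 ∣ 15k. Since gcd(15, 63) = 3, dividing through by 3 this holds exactly when 21 ∣ 5k, and as gcd(5, 21) = 1, exactly when 21 ∣ k.
The smallest positive such k is 21.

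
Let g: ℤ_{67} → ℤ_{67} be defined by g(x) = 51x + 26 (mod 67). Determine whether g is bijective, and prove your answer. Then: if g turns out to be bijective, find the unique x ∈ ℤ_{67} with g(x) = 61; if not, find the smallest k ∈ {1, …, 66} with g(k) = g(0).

2

Suppose g(s) = g(t) in ℤ_{67}. Then 51s + 26 ≡ 51t + 26 (mod 67), thus 51(s − t) ≡ 0 (mod 67).
Since gcd(51, 67) = 1, 51 is invertible modulo 67, so s − t ≡ 0 (mod 67), i.e. s = t.
We now compute 51⁻¹ mod 67 explicitly. Euclid's algorithm: 67 = 1·51 + 16, 51 = 3·16 + 3, 16 = 5·3 + 1; back-substituting gives 1 = 46·51 − 35·67, so 51⁻¹ ≡ 46 (mod 67).
Then y ↦ 46(y − 26) is a two-sided inverse to g, so every y ∈ ℤ_{67} has a preimage.
Therefore g is bijective.
Since g is bijective, we compute g⁻¹(61): solve 51x + 26 ≡ 61 (mod 67), i.e. 51x ≡ 35 (mod 67).
Multiplying by 51⁻¹ = 46 gives x ≡ 46·35 = 1610 = 24·67 + 2 ≡ 2 (mod 67).
Check: g(2) = 51·2 + 26 = 128 = 1·67 + 61 ≡ 61 (mod 67).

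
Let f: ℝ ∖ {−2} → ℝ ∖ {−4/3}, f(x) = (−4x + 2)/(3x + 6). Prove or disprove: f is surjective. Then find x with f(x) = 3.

For any y ≠ −4/3, solving y(3x + 6) = −4x + 2 for x gives a well-defined x ≠ −2. So f is surjective.
Solving f(x) = 3: cross-multiplying gives −4x + 2 = 3(3x + 6), which rearranges to −13x = 16, so x = −16/13.

-16/13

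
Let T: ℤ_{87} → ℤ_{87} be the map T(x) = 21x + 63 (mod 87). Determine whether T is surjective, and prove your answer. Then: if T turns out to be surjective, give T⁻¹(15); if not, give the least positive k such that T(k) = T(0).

29

By definition, T is surjective if every y in the codomain equals T(x) for some x in the domain.
Since gcd(21, 87) = 3, we have 21x ≡ 0 (mod 3) for all x, so T(x) ≡ 0 (mod 3).
But 1 ≢ 0 (mod 3), so 1 ∈ ℤ_{87} has no preimage. Therefore T is not surjective.
Since T is not surjective, we find the least positive k with T(k) = T(0): this means 21k ≡ 0 (mod 87), i.e. 87 ∣ 21k. Since gcd(21, 87) = 3, dividing through by 3 this holds exactly when 29 ∣ 7k, and as gcd(7, 29) = 1, exactly when 29 ∣ k.
The smallest positive such k is 29.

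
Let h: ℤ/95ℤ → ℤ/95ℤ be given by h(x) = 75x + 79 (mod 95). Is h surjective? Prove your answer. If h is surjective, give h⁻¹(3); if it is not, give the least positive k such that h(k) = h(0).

Since gcd(75, 95) = 5, we have 75x ≡ 0 (mod 5) for all x, so h(x) ≡ 4 (mod 5).
But 0 ≢ 4 (mod 5), so 0 ∈ ℤ/95ℤ has no preimage. So h is not surjective.
Since h is not surjective, we find the least positive k with h(k) = h(0): this means 75k ≡ 0 (mod 95), i.e. 95 ∣ 75k. Since gcd(75, 95) = 5, dividing through by 5 this holds exactly when 19 ∣ 15k, and as gcd(15, 19) = 1, exactly when 19 ∣ k.
The smallest positive such k is 19.

19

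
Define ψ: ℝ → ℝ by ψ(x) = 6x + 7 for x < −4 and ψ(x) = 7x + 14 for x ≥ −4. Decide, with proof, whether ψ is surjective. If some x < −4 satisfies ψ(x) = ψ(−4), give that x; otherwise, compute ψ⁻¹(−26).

-11/2

Both pieces are strictly increasing (slopes 6 and 7), so each is injective on its own interval.
The left piece maps (−∞, −4) onto (−∞, −17); the right piece maps [−4, ∞) onto [−14, ∞).
The union (−∞, −17) ∪ [−14, ∞) omits the interval between −17 and −14; in particular −17 has no preimage. So ψ is not surjective.
Because the two images are disjoint, no x < −4 has ψ(x) = ψ(−4), so we compute ψ⁻¹(−26): −26 lies in (−∞, −17), so solve 6x + 7 = −26: x = (−26 − 7)/6 = −11/2.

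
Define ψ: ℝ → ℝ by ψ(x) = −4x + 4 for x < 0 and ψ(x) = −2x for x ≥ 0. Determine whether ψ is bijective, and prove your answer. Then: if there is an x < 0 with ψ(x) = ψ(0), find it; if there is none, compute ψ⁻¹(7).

Both pieces are strictly decreasing (slopes −4 and −2), so each is injective on its own interval.
The left piece maps (−∞, 0) onto (4, ∞); the right piece maps [0, ∞) onto (−∞, 0].
The images leave a gap (4 has no preimage), so ψ is not surjective, hence not bijective.
Because the two images are disjoint, no x < 0 has ψ(x) = ψ(0), so we compute ψ⁻¹(7): 7 lies in (4, ∞), so solve −4x + 4 = 7: x = (7 − 4)/(−4) = −3/4.

-3/4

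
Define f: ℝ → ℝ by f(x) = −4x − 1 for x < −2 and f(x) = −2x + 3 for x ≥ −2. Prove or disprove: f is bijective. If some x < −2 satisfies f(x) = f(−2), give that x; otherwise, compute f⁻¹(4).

Both pieces are strictly decreasing (slopes −4 and −2), so each is injective on its own interval.
The left piece maps (−∞, −2) onto (7, ∞); the right piece maps [−2, ∞) onto (−∞, 7].
Since 7 = 7, the images partition ℝ: f is injective and surjective, hence bijective.
Because the two images are disjoint, no x < −2 has f(x) = f(−2), so we compute f⁻¹(4): 4 lies in (−∞, 7], so solve −2x + 3 = 4: x = (4 − 3)/(−2) = −1/2.

-1/2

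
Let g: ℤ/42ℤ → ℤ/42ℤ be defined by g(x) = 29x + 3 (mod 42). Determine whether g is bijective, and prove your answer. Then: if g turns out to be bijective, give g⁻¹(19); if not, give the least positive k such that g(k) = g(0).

2

By definition, g is injective when g(a) = g(b) forces a = b.
Suppose g(a) = g(b) in ℤ/42ℤ. Then 29a + 3 ≡ 29b + 3 (mod 42), so 29(a − b) ≡ 0 (mod 42).
Since gcd(29, 42) = 1, 29 is invertible modulo 42, therefore a − b ≡ 0 (mod 42), i.e. a = b.
We now compute 29⁻¹ mod 42 explicitly. Euclid's algorithm: 42 = 1·29 + 13, 29 = 2·13 + 3, 13 = 4·3 + 1; back-substituting gives 1 = 29·29 − 20·42, so 29⁻¹ ≡ 29 (mod 42).
For any y ∈ ℤ/42ℤ, x = 29(y − 3) mod 42 satisfies g(x) = 29·29(y − 3) + 3 ≡ y (since 29·29 ≡ 1 mod 42). So every y has a preimage.
So g is bijective.
Since g is bijective, we compute g⁻¹(19): solve 29x + 3 ≡ 19 (mod 42), i.e. 29x ≡ 16 (mod 42).
Multiplying by 29⁻¹ = 29 gives x ≡ 29·16 = 464 = 11·42 + 2 ≡ 2 (mod 42).
Check: g(2) = 29·2 + 3 = 61 = 1·42 + 19 ≡ 19 (mod 42).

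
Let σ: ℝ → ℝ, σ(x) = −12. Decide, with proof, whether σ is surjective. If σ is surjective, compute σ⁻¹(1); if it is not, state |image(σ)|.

1

Recall: surjectivity means every element of the codomain has a preimage under σ.
σ(x) = −12 for all x, so −11 has no preimage and σ is not surjective.
Since σ is not surjective, we state |image(σ)|: the image of σ is {−12}, which has 1 element.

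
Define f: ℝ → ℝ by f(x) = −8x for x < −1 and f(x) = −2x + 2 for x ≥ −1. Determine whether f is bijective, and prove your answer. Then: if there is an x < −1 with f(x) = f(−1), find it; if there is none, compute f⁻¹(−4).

Both pieces are strictly decreasing (slopes −8 and −2), so each is injective on its own interval.
The left piece maps (−∞, −1) onto (8, ∞); the right piece maps [−1, ∞) onto (−∞, 4].
The images leave a gap (8 has no preimage), so f is not surjective, hence not bijective.
Because the two images are disjoint, no x < −1 has f(x) = f(−1), so we compute f⁻¹(−4): −4 lies in (−∞, 4], so solve −2x + 2 = −4: x = (−4 − 2)/(−2) = 3.

3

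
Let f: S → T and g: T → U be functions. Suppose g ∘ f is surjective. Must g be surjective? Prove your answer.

Let c ∈ U. Since g ∘ f is surjective, some a ∈ S has g(f(a)) = c. Then b = f(a) ∈ T satisfies g(b) = c. So g is surjective.

surjective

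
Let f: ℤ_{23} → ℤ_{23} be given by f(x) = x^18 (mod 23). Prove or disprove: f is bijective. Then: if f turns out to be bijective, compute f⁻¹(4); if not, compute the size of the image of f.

f(11): Repeated squaring mod 23: 11^1 ≡ 11, 11^2 ≡ 11² = 121 ≡ 6, 11^4 ≡ 6² = 36 ≡ 13, 11^8 ≡ 13² = 169 ≡ 8, 11^16 ≡ 8² = 64 ≡ 18. Since 18 = 16 + 2, 11^18 ≡ 18·6: 18·6 = 108 ≡ 16. So 11^18 ≡ 16 (mod 23).
f(12): Repeated squaring mod 23: 12^1 ≡ 12, 12^2 ≡ 12² = 144 ≡ 6, 12^4 ≡ 6² = 36 ≡ 13, 12^8 ≡ 13² = 169 ≡ 8, 12^16 ≡ 8² = 64 ≡ 18. Since 18 = 16 + 2, 12^18 ≡ 18·6: 18·6 = 108 ≡ 16. So 12^18 ≡ 16 (mod 23).
So f(11) = f(12) = 16 while 11 ≠ 12, therefore f is not injective, hence not bijective.
Since f is not bijective, we determine |image(f)|. Computing x^18 mod 23 for each x (by repeated squaring, reducing mod 23 at every step), the values f(0), f(1), …, f(22) are: 0, 1, 13, 2, 8, 6, 3, 18, 12, 4, 9, 16, 16, 9, 4, 12, 18, 3, 6, 8, 2, 13, 1.
The distinct values are {0, 1, 2, 3, 4, 6, 8, 9, 12, 13, 16, 18}; there are 12 of them.

12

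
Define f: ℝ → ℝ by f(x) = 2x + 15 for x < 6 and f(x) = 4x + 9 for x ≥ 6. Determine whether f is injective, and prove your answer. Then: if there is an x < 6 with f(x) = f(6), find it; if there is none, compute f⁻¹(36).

Both pieces are strictly increasing (slopes 2 and 4), so each is injective on its own interval.
The left piece maps (−∞, 6) onto (−∞, 27); the right piece maps [6, ∞) onto [33, ∞).
These images are disjoint, so no value is attained by both pieces. So f is injective.
Because the two images are disjoint, no x < 6 has f(x) = f(6), so we compute f⁻¹(36): 36 lies in [33, ∞), so solve 4x + 9 = 36: x = (36 − 9)/4 = 27/4.

27/4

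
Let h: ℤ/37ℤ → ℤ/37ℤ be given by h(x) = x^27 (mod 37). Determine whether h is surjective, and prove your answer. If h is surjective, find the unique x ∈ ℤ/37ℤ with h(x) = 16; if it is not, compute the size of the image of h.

5

h(3): Repeated squaring mod 37: 3^1 ≡ 3, 3^2 ≡ 3² = 9, 3^4 ≡ 9² = 81 ≡ 7, 3^8 ≡ 7² = 49 ≡ 12, 3^16 ≡ 12² = 144 ≡ 33. Since 27 = 16 + 8 + 2 + 1, 3^27 ≡ 33·12·9·3: 33·12 = 396 ≡ 26, then 26·9 = 234 ≡ 12, then 12·3 = 36. So 3^27 ≡ 36 (mod 37).
h(4): Repeated squaring mod 37: 4^1 ≡ 4, 4^2 ≡ 4² = 16, 4^4 ≡ 16² = 256 ≡ 34, 4^8 ≡ 34² = 1156 ≡ 9, 4^16 ≡ 9² = 81 ≡ 7. Since 27 = 16 + 8 + 2 + 1, 4^27 ≡ 7·9·16·4: 7·9 = 63 ≡ 26, then 26·16 = 416 ≡ 9, then 9·4 = 36. So 4^27 ≡ 36 (mod 37).
So h(3) = h(4) = 36 while 3 ≠ 4, thus h is not injective.
A non-injective map from the 37-element set ℤ/37ℤ to itself takes at most 36 distinct values, so it cannot be surjective. Thus h is not surjective.
Since h is not surjective, we determine |image(h)|. Computing x^27 mod 37 for each x (by repeated squaring, reducing mod 37 at every step), the values h(0), h(1), …, h(36) are: 0, 1, 6, 36, 36, 31, 31, 1, 31, 1, 1, 36, 1, 31, 6, 6, 1, 31, 6, 31, 6, 36, 31, 31, 6, 36, 1, 36, 36, 6, 36, 6, 6, 1, 1, 31, 36.
The distinct values are {0, 1, 6, 31, 36}; there are 5 of them.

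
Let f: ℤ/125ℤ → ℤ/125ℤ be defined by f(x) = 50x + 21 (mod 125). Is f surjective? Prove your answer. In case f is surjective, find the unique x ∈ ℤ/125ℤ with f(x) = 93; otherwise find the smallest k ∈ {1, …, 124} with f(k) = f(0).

Since gcd(50, 125) = 25, we have 50x ≡ 0 (mod 25) for all x, so f(x) ≡ 21 (mod 25).
But 0 ≢ 21 (mod 25), so 0 ∈ ℤ/125ℤ has no preimage. Thus f is not surjective.
Since f is not surjective, we find the least positive k with f(k) = f(0): this means 50k ≡ 0 (mod 125), i.e. 125 ∣ 50k. Since gcd(50, 125) = 25, dividing through by 25 this holds exactly when 5 ∣ 2k, and as gcd(2, 5) = 1, exactly when 5 ∣ k.
The smallest positive such k is 5.

5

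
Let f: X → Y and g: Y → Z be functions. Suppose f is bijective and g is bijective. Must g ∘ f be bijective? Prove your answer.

Injectivity: if g(f(x_1)) = g(f(x_2)) then f(x_1) = f(x_2) (g injective) so x_1 = x_2 (f injective).
Surjectivity: for c ∈ Z pick b with g(b) = c, then a with f(a) = b; then (g ∘ f)(a) = c.
Thus g ∘ f is bijective.

bijective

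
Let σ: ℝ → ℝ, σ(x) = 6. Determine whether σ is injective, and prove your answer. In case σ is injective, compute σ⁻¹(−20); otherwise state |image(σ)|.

1

Recall that σ is injective when σ(x_1) = σ(x_2) forces x_1 = x_2.
σ(0) = 6 = σ(1) with 0 ≠ 1, so σ is not injective.
Since σ is not injective, we state |image(σ)|: the image of σ is {6}, which has 1 element.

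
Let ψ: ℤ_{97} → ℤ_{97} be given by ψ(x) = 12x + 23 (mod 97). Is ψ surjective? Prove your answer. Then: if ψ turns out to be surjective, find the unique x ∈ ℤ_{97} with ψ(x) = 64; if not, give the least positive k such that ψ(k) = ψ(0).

60

Recall: ψ is surjective if every y in the codomain equals ψ(x) for some x in the domain.
Since gcd(12, 97) = 1, 12 is invertible modulo 97. Euclid's algorithm: 97 = 8·12 + 1; back-substituting gives 1 = 89·12 − 11·97, so 12⁻¹ ≡ 89 (mod 97).
Then y ↦ 89(y − 23) is a two-sided inverse to ψ, so every y ∈ ℤ_{97} has a preimage.
So ψ is surjective.
Since ψ is surjective, we find ψ⁻¹(64): we need 12x ≡ 64 − 23 ≡ 41 (mod 97). Using 12⁻¹ = 89: x ≡ 89·41 = 3649 = 37·97 + 60, so x = 60.
Check: ψ(60) = 12·60 + 23 = 743 = 7·97 + 64 ≡ 64 (mod 97).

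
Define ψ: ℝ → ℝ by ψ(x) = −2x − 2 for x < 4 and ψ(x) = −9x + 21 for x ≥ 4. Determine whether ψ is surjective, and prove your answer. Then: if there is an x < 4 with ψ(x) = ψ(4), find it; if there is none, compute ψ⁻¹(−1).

-1/2

Both pieces are strictly decreasing (slopes −2 and −9), so each is injective on its own interval.
The left piece maps (−∞, 4) onto (−10, ∞); the right piece maps [4, ∞) onto (−∞, −15].
The union (−10, ∞) ∪ (−∞, −15] omits the interval between −10 and −15; in particular −10 has no preimage. So ψ is not surjective.
Because the two images are disjoint, no x < 4 has ψ(x) = ψ(4), so we compute ψ⁻¹(−1): −1 lies in (−10, ∞), so solve −2x − 2 = −1: x = (−1 + 2)/(−2) = −1/2.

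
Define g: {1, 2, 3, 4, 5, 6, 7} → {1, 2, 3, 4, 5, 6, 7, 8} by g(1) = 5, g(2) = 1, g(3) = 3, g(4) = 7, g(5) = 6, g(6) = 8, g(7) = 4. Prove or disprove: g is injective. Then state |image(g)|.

7

The values g(1), …, g(7) are 5, 1, 3, 7, 6, 8, 4 — all distinct.
So g(a) = g(b) only when a = b, and g is injective.
The image of g is {1, 3, 4, 5, 6, 7, 8}, which has 7 elements.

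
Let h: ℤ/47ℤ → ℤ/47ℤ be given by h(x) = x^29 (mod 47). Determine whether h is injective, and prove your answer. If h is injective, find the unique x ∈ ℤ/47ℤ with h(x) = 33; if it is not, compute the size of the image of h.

Since 47 is prime, the nonzero elements of ℤ/47ℤ form a cyclic group of order 46.
As gcd(29, 46) = 1, raising to the 29th power is a bijection on this group: if a^29 ≡ b^29 then (ab^{−1})^29 = 1, and the only element of order dividing gcd(29, 46) = 1 is 1, so a = b.
With h(0) = 0 this makes h injective on all of ℤ/47ℤ, hence bijective (finite equal-size domain and codomain). In particular h is injective.
Since h is injective, we find the preimage of 33. The inverse of x ↦ x^29 on (ℤ/47ℤ)^× is x ↦ x^27, because 29·27 = 783 = 17·46 + 1 ≡ 1 (mod 46) and x^{46} = 1 for x ≠ 0 (Fermat). So h⁻¹(33) = 33^27 mod 47.
Repeated squaring mod 47: 33^1 ≡ 33, 33^2 ≡ 33² = 1089 ≡ 8, 33^4 ≡ 8² = 64 ≡ 17, 33^8 ≡ 17² = 289 ≡ 7, 33^16 ≡ 7² = 49 ≡ 2. Since 27 = 16 + 8 + 2 + 1, 33^27 ≡ 2·7·8·33: 2·7 = 14, then 14·8 = 112 ≡ 18, then 18·33 = 594 ≡ 30. So 33^27 ≡ 30 (mod 47).
Hence h⁻¹(33) = 30.

30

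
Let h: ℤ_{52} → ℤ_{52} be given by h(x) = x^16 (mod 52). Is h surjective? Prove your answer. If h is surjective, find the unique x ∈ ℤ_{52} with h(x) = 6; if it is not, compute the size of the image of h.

h(1) = 1^16 = 1.
h(5): Repeated squaring mod 52: 5^1 ≡ 5, 5^2 ≡ 5² = 25, 5^4 ≡ 25² = 625 ≡ 1, 5^8 ≡ 1² = 1, 5^16 ≡ 1² = 1. So 5^16 ≡ 1 (mod 52).
So h(1) = h(5) = 1 while 1 ≠ 5, so h is not injective.
A non-injective map from the 52-element set ℤ_{52} to itself takes at most 51 distinct values, so it cannot be surjective. Hence h is not surjective.
Since h is not surjective, we determine |image(h)|. Computing x^16 mod 52 for each x (by repeated squaring, reducing mod 52 at every step), the values h(0), h(1), …, h(51) are: 0, 1, 16, 29, 48, 1, 48, 9, 40, 9, 16, 29, 40, 13, 40, 29, 16, 9, 40, 9, 48, 1, 48, 29, 16, 1, 0, 1, 16, 29, 48, 1, 48, 9, 40, 9, 16, 29, 40, 13, 40, 29, 16, 9, 40, 9, 48, 1, 48, 29, 16, 1.
The distinct values are {0, 1, 9, 13, 16, 29, 40, 48}; there are 8 of them.

8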